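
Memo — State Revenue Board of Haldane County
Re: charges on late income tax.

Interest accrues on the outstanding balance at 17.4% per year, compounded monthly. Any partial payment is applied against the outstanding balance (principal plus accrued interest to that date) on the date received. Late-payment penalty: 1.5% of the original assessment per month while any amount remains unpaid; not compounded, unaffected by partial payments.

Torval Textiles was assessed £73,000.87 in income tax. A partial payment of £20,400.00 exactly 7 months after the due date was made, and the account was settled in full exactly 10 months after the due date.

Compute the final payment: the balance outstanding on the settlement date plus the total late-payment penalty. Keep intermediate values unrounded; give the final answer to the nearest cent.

£73,953.87

Monthly rate = 17.4% ÷ 12 = 1.45%
Balance at month 7: £73,000.8700 × (1 + 0.0145)^7 = £80,740.6787…
After £20,400.00 payment: £80,740.6787… − £20,400.00 = £60,340.6787…
Balance at month 10: £60,340.6787… × (1 + 0.0145)^3 = £63,003.7420…
Penalty: 10 × 1.5% × £73,000.87 = £10,950.13…
Final settlement = outstanding balance + penalty = £63,003.7420… + £10,950.13… = £73,953.87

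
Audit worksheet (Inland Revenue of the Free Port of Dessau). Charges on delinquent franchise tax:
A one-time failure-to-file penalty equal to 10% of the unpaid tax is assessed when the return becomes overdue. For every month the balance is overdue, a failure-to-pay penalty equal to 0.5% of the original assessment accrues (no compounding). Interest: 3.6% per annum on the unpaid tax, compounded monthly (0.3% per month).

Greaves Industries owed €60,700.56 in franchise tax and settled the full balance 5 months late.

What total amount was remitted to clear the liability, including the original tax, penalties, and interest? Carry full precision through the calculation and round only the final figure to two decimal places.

Failure-to-file penalty: 10% × €60,700.56 = €6,070.06…
Failure-to-pay penalty: 5 × 0.5% × €60,700.56 = €1,517.51…
Interest: €60,700.56 × ((1 + 0.003)^5 − 1) = €60,700.56 × 0.0150903… = €915.9879…
Total = €60,700.56 + €7,587.5700 + €915.9879… = €69,204.12

€69,204.12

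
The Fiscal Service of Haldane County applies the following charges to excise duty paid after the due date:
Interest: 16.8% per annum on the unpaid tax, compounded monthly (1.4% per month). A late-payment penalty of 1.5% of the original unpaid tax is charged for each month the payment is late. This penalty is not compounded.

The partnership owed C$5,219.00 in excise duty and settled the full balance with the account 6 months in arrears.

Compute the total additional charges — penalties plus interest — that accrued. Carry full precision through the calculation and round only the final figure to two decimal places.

C$923.74

Late-payment penalty: 6 × 1.5% × C$5,219.00 = C$469.71
Interest: C$5,219.00 × ((1 + 0.014)^6 − 1) = C$5,219.00 × 0.0869955… = C$454.0293…
Penalties + interest = C$469.7100 + C$454.0293… = C$923.74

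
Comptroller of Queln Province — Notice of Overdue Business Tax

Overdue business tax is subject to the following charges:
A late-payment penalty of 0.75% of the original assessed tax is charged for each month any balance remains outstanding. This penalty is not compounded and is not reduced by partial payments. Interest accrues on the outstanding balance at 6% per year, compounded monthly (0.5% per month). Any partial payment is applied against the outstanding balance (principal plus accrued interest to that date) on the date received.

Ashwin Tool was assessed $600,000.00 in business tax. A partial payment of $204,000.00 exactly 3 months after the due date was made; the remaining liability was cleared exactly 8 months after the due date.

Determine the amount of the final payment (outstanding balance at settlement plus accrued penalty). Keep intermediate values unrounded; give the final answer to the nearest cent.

Balance at month 3: $600,000.0000 × (1 + 0.005)^3 = $609,045.0750
After $204,000.00 payment: $609,045.0750 − $204,000.00 = $405,045.0750
Balance at month 8: $405,045.0750 × (1 + 0.005)^5 = $415,272.9707…
Penalty: 8 × 0.75% × $600,000.00 = $36,000.00
Final settlement = outstanding balance + penalty = $415,272.9707… + $36,000.00 = $451,272.97

$451,272.97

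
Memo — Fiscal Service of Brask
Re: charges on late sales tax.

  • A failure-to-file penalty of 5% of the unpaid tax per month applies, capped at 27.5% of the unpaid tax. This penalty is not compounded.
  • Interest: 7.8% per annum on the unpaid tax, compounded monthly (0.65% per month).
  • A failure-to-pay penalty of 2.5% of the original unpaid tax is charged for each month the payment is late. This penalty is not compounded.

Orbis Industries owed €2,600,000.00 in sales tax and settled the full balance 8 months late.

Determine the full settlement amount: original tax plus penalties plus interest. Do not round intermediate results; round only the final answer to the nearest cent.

Failure-to-file: 8 × 5% × €2,600,000.00 = €1,040,000.00, capped at 27.5% × €2,600,000.00 = €715,000.00
Failure-to-pay penalty = 2.5% × €2,600,000.00 × 8 mo = €520,000.00
Interest: €2,600,000.00 × ((1 + 0.0065)^8 − 1) = €2,600,000.00 × 0.0531985… = €138,316.1120…
Total = €2,600,000.00 + €1,235,000.0000 + €138,316.1120… = €3,973,316.11

€3,973,316.11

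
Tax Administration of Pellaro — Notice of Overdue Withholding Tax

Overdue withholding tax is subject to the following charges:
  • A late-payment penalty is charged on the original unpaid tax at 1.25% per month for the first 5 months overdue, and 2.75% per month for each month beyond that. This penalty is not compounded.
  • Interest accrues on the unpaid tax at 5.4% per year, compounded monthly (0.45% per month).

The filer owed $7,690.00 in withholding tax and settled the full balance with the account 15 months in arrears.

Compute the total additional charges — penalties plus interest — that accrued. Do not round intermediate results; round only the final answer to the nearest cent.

Penalty, months 1–5: 5 × 1.25% × $7,690.00 = $480.63…
Penalty, months 6–15: 10 × 2.75% × $7,690.00 = $2,114.75
Interest: $7,690.00 × ((1 + 0.0045)^15 − 1) = $7,690.00 × 0.0696683… = $535.7491…
Penalties + interest = $2,595.3750 + $535.7491… = $3,131.12

$3,131.12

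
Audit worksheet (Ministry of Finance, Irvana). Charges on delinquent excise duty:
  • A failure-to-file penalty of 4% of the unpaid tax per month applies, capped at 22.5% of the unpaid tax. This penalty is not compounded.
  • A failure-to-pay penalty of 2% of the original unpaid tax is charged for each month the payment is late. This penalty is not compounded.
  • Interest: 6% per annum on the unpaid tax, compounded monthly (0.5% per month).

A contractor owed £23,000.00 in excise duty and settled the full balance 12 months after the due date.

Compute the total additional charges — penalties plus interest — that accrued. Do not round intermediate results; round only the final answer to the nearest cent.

£12,113.59

Failure-to-file: 12 × 4% × £23,000.00 = £11,040.00, capped at 22.5% × £23,000.00 = £5,175.00
Failure-to-pay penalty: 12 × 2% × £23,000.00 = £5,520.00
Interest: £23,000.00 × ((1 + 0.005)^12 − 1) = £23,000.00 × 0.0616778… = £1,418.5897…
Penalties + interest = £10,695.0000 + £1,418.5897… = £12,113.59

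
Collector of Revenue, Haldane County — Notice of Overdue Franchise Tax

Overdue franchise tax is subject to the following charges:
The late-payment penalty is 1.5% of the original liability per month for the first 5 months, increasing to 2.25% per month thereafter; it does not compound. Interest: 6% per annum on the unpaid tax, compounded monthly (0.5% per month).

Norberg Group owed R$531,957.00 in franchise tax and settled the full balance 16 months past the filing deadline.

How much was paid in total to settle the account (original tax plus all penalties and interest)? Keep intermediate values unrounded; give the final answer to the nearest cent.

R$747,703.41

Penalty, months 1–5: 5 × 1.5% × R$531,957.00 = R$39,896.78…
Penalty, months 6–16: 11 × 2.25% × R$531,957.00 = R$131,659.36…
Interest: R$531,957.00 × ((1 + 0.005)^16 − 1) = R$531,957.00 × 0.0830712… = R$44,190.2804…
Total = R$531,957.00 + R$171,556.1325 + R$44,190.2804… = R$747,703.41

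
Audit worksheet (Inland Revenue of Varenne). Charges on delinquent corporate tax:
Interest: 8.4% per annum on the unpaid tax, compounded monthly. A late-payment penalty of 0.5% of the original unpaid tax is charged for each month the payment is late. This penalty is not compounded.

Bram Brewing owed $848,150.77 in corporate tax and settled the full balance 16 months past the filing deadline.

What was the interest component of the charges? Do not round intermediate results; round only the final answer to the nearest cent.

Interest (8.4%/yr ÷ 12 = 0.7%/month): $848,150.77 × ((1 + 0.007)^16 − 1) = $100,146.6949…

$100,146.69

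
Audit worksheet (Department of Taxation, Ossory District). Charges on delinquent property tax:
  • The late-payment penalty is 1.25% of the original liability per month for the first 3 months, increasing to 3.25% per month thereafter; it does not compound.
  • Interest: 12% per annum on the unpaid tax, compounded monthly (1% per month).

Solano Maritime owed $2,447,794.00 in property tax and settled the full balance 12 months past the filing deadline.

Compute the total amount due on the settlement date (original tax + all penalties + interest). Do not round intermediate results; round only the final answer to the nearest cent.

$3,566,007.57

Penalty, months 1–3: 3 × 1.25% × $2,447,794.00 = $91,792.28…
Penalty, months 4–12: 9 × 3.25% × $2,447,794.00 = $715,979.75…
Interest: $2,447,794.00 × ((1 + 0.01)^12 − 1) = $2,447,794.00 × 0.1268250… = $310,441.5478…
Total = $2,447,794.00 + $807,772.0200 + $310,441.5478… = $3,566,007.57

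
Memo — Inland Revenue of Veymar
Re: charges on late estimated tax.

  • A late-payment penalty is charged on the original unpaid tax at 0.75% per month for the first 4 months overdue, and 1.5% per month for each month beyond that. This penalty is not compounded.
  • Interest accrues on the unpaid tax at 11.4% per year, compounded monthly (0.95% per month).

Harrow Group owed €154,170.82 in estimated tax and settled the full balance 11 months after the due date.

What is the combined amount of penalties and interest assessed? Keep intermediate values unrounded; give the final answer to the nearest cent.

€37,711.41

Penalty, months 1–4: 4 × 0.75% × €154,170.82 = €4,625.12…
Penalty, months 5–11: 7 × 1.5% × €154,170.82 = €16,187.94…
Interest: €154,170.82 × ((1 + 0.0095)^11 − 1) = €154,170.82 × 0.1096079… = €16,898.3461…
Penalties + interest = €20,813.0607 + €16,898.3461… = €37,711.41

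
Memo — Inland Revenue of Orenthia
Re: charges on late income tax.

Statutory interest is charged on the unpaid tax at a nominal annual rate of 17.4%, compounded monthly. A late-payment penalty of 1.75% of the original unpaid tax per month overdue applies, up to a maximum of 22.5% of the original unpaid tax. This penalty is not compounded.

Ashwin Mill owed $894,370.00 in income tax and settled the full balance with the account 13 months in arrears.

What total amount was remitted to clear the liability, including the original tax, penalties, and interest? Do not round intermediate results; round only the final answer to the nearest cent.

Penalty (uncapped): 13 × 1.75% × $894,370.00 = $203,469.18…; cap = 22.5% × $894,370.00 = $201,233.25 → penalty = $201,233.25
Interest (17.4%/yr ÷ 12 = 1.45%/month): $894,370.00 × ((1 + 0.0145)^13 − 1) = $184,064.7933…
Total = $894,370.00 + $201,233.2500 + $184,064.7933… = $1,279,668.04

$1,279,668.04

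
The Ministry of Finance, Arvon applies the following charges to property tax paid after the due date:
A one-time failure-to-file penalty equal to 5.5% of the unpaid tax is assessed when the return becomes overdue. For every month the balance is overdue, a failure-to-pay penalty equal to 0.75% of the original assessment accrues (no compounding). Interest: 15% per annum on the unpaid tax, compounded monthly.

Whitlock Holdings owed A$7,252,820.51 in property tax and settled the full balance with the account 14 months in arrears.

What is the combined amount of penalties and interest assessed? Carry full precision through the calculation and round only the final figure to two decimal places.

Failure-to-file penalty: 5.5% × A$7,252,820.51 = A$398,905.13…
Failure-to-pay penalty: 14 × 0.75% × A$7,252,820.51 = A$761,546.15…
Interest (15%/yr ÷ 12 = 1.25%/month): A$7,252,820.51 × ((1 + 0.0125)^14 − 1) = A$1,377,707.6963…
Penalties + interest = A$1,160,451.2816 + A$1,377,707.6963… = A$2,538,158.98

A$2,538,158.98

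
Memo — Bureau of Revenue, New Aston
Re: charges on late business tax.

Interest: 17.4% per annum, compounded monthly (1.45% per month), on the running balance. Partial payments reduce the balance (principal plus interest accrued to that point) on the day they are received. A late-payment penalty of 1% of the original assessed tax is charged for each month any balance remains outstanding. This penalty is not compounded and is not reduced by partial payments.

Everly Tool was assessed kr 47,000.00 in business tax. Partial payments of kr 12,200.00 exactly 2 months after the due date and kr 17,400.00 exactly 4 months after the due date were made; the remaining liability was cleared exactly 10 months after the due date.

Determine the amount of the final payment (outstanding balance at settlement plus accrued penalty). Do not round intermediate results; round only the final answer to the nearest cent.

kr 26,318.43

Balance at month 2: kr 47,000.0000 × (1 + 0.0145)^2 = kr 48,372.8818…
After kr 12,200.00 payment: kr 48,372.8818… − kr 12,200.00 = kr 36,172.8818…
Balance at month 4: kr 36,172.8818… × (1 + 0.0145)^2 = kr 37,229.5007…
After kr 17,400.00 payment: kr 37,229.5007… − kr 17,400.00 = kr 19,829.5007…
Balance at month 10: kr 19,829.5007… × (1 + 0.0145)^6 = kr 21,618.4268…
Penalty: 10 × 1% × kr 47,000.00 = kr 4,700.00
Final settlement = outstanding balance + penalty = kr 21,618.4268… + kr 4,700.00 = kr 26,318.43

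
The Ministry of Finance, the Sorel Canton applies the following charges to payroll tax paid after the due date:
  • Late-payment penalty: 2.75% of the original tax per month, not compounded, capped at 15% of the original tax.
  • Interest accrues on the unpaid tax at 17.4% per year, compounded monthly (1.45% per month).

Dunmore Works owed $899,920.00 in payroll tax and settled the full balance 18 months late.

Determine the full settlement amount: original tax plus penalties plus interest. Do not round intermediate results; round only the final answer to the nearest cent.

$1,301,101.51

Penalty (uncapped): 18 × 2.75% × $899,920.00 = $445,460.40; cap = 15% × $899,920.00 = $134,988.00 → penalty = $134,988.00
Interest: $899,920.00 × ((1 + 0.0145)^18 − 1) = $899,920.00 × 0.2957969… = $266,193.5141…
Total = $899,920.00 + $134,988.0000 + $266,193.5141… = $1,301,101.51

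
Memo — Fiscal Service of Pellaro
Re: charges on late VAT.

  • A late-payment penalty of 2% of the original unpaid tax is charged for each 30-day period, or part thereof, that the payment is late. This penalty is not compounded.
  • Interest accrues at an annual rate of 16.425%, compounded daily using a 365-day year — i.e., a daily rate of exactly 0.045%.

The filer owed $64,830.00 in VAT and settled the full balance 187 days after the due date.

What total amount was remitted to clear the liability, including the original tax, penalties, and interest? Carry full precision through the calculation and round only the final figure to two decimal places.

Penalty periods: ⌈187/30⌉ = 7; penalty = 7 × 2% × $64,830.00 = $9,076.20
Interest: $64,830.00 × ((1 + 0.00045)^187 − 1) = $64,830.00 × 0.08777146… = $5,690.2238…
Total = $64,830.00 + $9,076.2000 + $5,690.2238… = $79,596.42

$79,596.42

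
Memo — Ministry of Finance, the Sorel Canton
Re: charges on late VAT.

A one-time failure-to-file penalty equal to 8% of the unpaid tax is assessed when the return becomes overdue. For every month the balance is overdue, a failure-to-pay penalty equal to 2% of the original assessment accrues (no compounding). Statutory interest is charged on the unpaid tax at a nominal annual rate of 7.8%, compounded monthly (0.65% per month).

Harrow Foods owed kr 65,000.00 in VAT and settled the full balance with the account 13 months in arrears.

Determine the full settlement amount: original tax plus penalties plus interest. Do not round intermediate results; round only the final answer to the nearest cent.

Failure-to-file penalty: 8% × kr 65,000.00 = kr 5,200.00
Failure-to-pay penalty = 2% × kr 65,000.00 × 13 mo = kr 16,900.00
Interest: kr 65,000.00 × ((1 + 0.0065)^13 − 1) = kr 65,000.00 × 0.0878753… = kr 5,711.8967…
Total = kr 65,000.00 + kr 22,100.0000 + kr 5,711.8967… = kr 92,811.90

kr 92,811.90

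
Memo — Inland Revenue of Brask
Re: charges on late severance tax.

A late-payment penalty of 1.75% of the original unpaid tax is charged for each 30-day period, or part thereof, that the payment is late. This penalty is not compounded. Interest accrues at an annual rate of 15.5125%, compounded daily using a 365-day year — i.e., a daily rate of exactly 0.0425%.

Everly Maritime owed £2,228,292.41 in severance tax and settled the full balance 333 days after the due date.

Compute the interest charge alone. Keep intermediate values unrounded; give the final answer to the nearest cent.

Interest: £2,228,292.41 × ((1 + 0.000425)^333 − 1) = £2,228,292.41 × 0.15199467… = £338,688.5668…

£338,688.57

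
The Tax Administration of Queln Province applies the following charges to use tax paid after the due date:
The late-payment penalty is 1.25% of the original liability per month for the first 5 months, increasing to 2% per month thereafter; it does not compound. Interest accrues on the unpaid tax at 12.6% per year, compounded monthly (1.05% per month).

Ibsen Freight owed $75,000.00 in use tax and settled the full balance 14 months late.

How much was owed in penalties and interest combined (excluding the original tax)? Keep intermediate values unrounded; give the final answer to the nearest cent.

Penalty, months 1–5: 5 × 1.25% × $75,000.00 = $4,687.50
Penalty, months 6–14: 9 × 2% × $75,000.00 = $13,500.00
Interest: $75,000.00 × ((1 + 0.0105)^14 − 1) = $75,000.00 × 0.1574666… = $11,809.9914…
Penalties + interest = $18,187.5000 + $11,809.9914… = $29,997.49

$29,997.49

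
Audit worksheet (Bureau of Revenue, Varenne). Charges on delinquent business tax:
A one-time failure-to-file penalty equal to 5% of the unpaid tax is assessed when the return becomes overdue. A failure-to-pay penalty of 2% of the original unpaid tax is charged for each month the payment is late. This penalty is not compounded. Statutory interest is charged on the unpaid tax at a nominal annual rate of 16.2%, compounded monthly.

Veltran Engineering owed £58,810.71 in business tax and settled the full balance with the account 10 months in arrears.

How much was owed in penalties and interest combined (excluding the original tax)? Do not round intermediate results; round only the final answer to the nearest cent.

Failure-to-file penalty: 5% × £58,810.71 = £2,940.54…
Failure-to-pay penalty: 10 × 2% × £58,810.71 = £11,762.14…
Interest (16.2%/yr ÷ 12 = 1.35%/month): £58,810.71 × ((1 + 0.0135)^10 − 1) = £8,439.5477…
Penalties + interest = £14,702.6775 + £8,439.5477… = £23,142.23

£23,142.23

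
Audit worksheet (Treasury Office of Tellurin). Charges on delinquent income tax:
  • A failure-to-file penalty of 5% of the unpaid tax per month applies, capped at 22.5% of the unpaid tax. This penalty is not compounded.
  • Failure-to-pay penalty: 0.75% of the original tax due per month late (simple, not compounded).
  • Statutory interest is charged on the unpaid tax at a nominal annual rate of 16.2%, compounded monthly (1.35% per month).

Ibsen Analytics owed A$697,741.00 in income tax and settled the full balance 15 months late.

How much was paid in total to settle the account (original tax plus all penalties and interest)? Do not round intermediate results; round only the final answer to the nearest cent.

A$1,088,686.98

Failure-to-file: 15 × 5% × A$697,741.00 = A$523,305.75, capped at 22.5% × A$697,741.00 = A$156,991.73…
Failure-to-pay penalty = 0.75% × A$697,741.00 × 15 mo = A$78,495.86…
Interest: A$697,741.00 × ((1 + 0.0135)^15 − 1) = A$697,741.00 × 0.2228024… = A$155,458.3949…
Total = A$697,741.00 + A$235,487.5875 + A$155,458.3949… = A$1,088,686.98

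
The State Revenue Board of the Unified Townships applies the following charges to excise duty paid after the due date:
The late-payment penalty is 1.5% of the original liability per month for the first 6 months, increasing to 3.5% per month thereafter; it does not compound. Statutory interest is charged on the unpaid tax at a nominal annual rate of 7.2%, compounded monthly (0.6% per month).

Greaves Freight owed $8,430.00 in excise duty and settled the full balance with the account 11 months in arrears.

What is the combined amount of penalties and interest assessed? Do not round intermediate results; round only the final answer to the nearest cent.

Penalty, months 1–6: 6 × 1.5% × $8,430.00 = $758.70
Penalty, months 7–11: 5 × 3.5% × $8,430.00 = $1,475.25
Interest: $8,430.00 × ((1 + 0.006)^11 − 1) = $8,430.00 × 0.0680161… = $573.3755…
Penalties + interest = $2,233.9500 + $573.3755… = $2,807.33

$2,807.33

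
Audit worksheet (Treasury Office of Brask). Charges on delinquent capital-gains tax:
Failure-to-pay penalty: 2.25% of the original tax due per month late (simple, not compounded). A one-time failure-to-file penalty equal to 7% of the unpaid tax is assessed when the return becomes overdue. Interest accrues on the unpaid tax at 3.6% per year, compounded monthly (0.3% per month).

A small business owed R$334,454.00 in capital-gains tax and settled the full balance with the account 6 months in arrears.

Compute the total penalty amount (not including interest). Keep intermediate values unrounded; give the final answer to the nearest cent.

R$68,563.07

Failure-to-file penalty: 7% × R$334,454.00 = R$23,411.78
Failure-to-pay penalty = 2.25% × R$334,454.00 × 6 mo = R$45,151.29
Total penalty = R$23,411.78 + R$45,151.29 = R$68,563.07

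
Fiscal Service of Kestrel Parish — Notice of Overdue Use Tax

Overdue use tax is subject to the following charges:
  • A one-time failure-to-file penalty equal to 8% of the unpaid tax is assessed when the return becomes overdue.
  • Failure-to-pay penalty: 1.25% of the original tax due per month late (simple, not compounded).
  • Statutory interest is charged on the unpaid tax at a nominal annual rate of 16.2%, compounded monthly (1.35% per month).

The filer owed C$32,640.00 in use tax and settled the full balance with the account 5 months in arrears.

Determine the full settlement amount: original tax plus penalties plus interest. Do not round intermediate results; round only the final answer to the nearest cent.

C$39,554.69

Failure-to-file penalty: 8% × C$32,640.00 = C$2,611.20
Failure-to-pay penalty = 1.25% × C$32,640.00 × 5 mo = C$2,040.00
Interest: C$32,640.00 × ((1 + 0.0135)^5 − 1) = C$32,640.00 × 0.0693473… = C$2,263.4949…
Total = C$32,640.00 + C$4,651.2000 + C$2,263.4949… = C$39,554.69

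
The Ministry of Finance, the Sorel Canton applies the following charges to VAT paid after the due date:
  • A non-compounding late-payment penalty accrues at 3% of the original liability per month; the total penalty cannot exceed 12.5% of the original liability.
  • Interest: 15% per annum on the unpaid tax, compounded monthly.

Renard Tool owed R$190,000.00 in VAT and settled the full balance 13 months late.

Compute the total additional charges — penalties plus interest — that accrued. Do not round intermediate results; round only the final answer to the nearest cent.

R$57,050.15

Penalty (uncapped): 13 × 3% × R$190,000.00 = R$74,100.00; cap = 12.5% × R$190,000.00 = R$23,750.00 → penalty = R$23,750.00
Interest (15%/yr ÷ 12 = 1.25%/month): R$190,000.00 × ((1 + 0.0125)^13 − 1) = R$33,300.1503…
Penalties + interest = R$23,750.0000 + R$33,300.1503… = R$57,050.15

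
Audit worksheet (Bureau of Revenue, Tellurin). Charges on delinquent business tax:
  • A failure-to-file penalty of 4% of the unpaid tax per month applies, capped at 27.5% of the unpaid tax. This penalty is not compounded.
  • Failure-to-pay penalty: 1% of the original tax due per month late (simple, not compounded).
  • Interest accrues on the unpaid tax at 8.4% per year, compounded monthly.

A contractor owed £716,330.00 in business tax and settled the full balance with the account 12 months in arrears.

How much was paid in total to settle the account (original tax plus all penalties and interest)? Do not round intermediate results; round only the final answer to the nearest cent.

£1,061,823.60

Failure-to-file: 12 × 4% × £716,330.00 = £343,838.40, capped at 27.5% × £716,330.00 = £196,990.75
Failure-to-pay penalty = 1% × £716,330.00 × 12 mo = £85,959.60
Interest (8.4%/yr ÷ 12 = 0.7%/month): £716,330.00 × ((1 + 0.007)^12 − 1) = £62,543.2464…
Total = £716,330.00 + £282,950.3500 + £62,543.2464… = £1,061,823.60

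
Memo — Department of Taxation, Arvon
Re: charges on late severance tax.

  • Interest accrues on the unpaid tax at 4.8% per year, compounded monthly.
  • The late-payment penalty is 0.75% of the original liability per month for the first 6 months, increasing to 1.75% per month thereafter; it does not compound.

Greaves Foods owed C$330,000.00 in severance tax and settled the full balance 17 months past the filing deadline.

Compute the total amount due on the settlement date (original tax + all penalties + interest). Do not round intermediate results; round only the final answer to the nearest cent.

Penalty, months 1–6: 6 × 0.75% × C$330,000.00 = C$14,850.00
Penalty, months 7–17: 11 × 1.75% × C$330,000.00 = C$63,525.00
Interest (4.8%/yr ÷ 12 = 0.4%/month): C$330,000.00 × ((1 + 0.004)^17 − 1) = C$23,172.6448…
Total = C$330,000.00 + C$78,375.0000 + C$23,172.6448… = C$431,547.64

C$431,547.64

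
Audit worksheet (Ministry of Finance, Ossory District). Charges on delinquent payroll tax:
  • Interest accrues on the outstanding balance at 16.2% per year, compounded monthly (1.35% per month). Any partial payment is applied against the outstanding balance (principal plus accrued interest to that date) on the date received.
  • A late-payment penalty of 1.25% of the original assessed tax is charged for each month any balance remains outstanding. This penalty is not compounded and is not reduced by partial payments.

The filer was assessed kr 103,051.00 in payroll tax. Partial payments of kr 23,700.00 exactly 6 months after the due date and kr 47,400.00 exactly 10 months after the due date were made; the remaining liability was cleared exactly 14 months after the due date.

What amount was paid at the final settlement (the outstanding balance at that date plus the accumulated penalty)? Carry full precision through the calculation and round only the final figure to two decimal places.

Balance at month 6: kr 103,051.0000 × (1 + 0.0135)^6 = kr 111,684.9692…
After kr 23,700.00 payment: kr 111,684.9692… − kr 23,700.00 = kr 87,984.9692…
Balance at month 10: kr 87,984.9692… × (1 + 0.0135)^4 = kr 92,833.2379…
After kr 47,400.00 payment: kr 92,833.2379… − kr 47,400.00 = kr 45,433.2379…
Balance at month 14: kr 45,433.2379… × (1 + 0.0135)^4 = kr 47,936.7626…
Penalty: 14 × 1.25% × kr 103,051.00 = kr 18,033.93…
Final settlement = outstanding balance + penalty = kr 47,936.7626… + kr 18,033.93… = kr 65,970.69

kr 65,970.69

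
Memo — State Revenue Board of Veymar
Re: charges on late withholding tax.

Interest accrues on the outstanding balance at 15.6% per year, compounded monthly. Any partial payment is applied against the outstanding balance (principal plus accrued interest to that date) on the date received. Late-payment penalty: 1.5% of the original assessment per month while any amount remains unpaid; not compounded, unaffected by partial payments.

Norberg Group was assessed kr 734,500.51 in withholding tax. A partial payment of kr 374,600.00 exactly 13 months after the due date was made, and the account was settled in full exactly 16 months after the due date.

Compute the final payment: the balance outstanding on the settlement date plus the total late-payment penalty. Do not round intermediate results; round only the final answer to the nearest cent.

Monthly rate = 15.6% ÷ 12 = 1.3%
Balance at month 13: kr 734,500.5100 × (1 + 0.013)^13 = kr 868,790.1559…
After kr 374,600.00 payment: kr 868,790.1559… − kr 374,600.00 = kr 494,190.1559…
Balance at month 16: kr 494,190.1559… × (1 + 0.013)^3 = kr 513,715.2121…
Penalty: 16 × 1.5% × kr 734,500.51 = kr 176,280.12…
Final settlement = outstanding balance + penalty = kr 513,715.2121… + kr 176,280.12… = kr 689,995.33

kr 689,995.33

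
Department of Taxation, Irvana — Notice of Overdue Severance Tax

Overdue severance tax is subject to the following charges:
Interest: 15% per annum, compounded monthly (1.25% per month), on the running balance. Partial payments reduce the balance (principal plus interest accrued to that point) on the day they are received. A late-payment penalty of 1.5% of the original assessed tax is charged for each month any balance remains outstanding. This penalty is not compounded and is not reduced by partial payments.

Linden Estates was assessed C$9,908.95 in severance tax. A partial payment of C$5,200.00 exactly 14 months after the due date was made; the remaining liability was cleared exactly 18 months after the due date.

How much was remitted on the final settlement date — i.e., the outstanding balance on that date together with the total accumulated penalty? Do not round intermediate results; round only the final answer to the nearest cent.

Balance at month 14: C$9,908.9500 × (1 + 0.0125)^14 = C$11,791.2021…
After C$5,200.00 payment: C$11,791.2021… − C$5,200.00 = C$6,591.2021…
Balance at month 18: C$6,591.2021… × (1 + 0.0125)^4 = C$6,926.9931…
Penalty: 18 × 1.5% × C$9,908.95 = C$2,675.42…
Final settlement = outstanding balance + penalty = C$6,926.9931… + C$2,675.42… = C$9,602.41

C$9,602.41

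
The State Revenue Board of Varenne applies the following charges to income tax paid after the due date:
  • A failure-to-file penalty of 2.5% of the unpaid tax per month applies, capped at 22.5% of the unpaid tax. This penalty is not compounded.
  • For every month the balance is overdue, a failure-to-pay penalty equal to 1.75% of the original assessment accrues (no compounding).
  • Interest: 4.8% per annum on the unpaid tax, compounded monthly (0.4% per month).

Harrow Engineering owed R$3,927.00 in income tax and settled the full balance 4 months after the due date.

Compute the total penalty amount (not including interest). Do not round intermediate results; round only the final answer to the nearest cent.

Failure-to-file: 4 × 2.5% × R$3,927.00 = R$392.70 (under the 22.5% cap)
Failure-to-pay penalty: 4 × 1.75% × R$3,927.00 = R$274.89
Total penalty = R$392.70 + R$274.89 = R$667.59

R$667.59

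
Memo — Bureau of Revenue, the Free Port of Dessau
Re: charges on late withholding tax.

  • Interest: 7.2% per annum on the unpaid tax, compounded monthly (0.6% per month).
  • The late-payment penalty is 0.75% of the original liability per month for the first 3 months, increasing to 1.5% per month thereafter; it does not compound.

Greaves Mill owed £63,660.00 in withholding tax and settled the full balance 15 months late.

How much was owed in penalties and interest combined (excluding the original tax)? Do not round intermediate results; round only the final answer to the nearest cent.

£18,867.56

Penalty, months 1–3: 3 × 0.75% × £63,660.00 = £1,432.35
Penalty, months 4–15: 12 × 1.5% × £63,660.00 = £11,458.80
Interest: £63,660.00 × ((1 + 0.006)^15 − 1) = £63,660.00 × 0.0938801… = £5,976.4054…
Penalties + interest = £12,891.1500 + £5,976.4054… = £18,867.56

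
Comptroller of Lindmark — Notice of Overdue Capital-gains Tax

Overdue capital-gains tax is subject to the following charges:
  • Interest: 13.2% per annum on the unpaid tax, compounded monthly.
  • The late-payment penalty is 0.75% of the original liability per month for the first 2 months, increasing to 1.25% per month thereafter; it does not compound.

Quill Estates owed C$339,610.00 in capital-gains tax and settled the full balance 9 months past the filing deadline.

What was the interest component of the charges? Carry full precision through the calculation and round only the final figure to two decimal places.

C$35,139.33

Interest (13.2%/yr ÷ 12 = 1.1%/month): C$339,610.00 × ((1 + 0.011)^9 − 1) = C$35,139.3344…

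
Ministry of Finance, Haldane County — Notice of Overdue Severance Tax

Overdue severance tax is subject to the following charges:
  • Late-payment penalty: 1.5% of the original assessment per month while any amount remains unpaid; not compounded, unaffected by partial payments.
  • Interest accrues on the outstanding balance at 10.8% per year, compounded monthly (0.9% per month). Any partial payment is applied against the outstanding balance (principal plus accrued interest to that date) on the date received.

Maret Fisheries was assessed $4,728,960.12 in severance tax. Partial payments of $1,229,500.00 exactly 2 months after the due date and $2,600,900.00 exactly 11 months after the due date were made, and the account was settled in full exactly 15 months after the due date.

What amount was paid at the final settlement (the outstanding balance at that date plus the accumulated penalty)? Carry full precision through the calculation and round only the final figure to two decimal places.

Balance at month 2: $4,728,960.1200 × (1 + 0.009)^2 = $4,814,464.4479…
After $1,229,500.00 payment: $4,814,464.4479… − $1,229,500.00 = $3,584,964.4479…
Balance at month 11: $3,584,964.4479… × (1 + 0.009)^9 = $3,886,022.8439…
After $2,600,900.00 payment: $3,886,022.8439… − $2,600,900.00 = $1,285,122.8439…
Balance at month 15: $1,285,122.8439… × (1 + 0.009)^4 = $1,332,015.5918…
Penalty: 15 × 1.5% × $4,728,960.12 = $1,064,016.03…
Final settlement = outstanding balance + penalty = $1,332,015.5918… + $1,064,016.03… = $2,396,031.62

$2,396,031.62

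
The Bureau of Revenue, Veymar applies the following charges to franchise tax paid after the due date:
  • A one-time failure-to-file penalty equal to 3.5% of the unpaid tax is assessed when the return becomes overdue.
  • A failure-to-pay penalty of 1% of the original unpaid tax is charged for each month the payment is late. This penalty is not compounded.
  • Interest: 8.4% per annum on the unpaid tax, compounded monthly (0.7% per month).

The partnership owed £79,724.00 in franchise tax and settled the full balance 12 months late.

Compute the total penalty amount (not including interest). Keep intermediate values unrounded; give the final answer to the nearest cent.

Failure-to-file penalty: 3.5% × £79,724.00 = £2,790.34
Failure-to-pay penalty: 12 × 1% × £79,724.00 = £9,566.88
Total penalty = £2,790.34 + £9,566.88 = £12,357.22

£12,357.22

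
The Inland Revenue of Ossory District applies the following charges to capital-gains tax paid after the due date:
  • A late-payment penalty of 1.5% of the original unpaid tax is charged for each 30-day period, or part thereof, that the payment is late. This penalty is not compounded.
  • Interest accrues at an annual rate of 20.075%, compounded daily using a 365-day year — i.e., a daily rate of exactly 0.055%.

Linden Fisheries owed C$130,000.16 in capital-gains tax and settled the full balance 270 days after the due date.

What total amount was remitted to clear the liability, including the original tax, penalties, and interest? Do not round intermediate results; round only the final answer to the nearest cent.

Penalty periods: ⌈270/30⌉ = 9; penalty = 9 × 1.5% × C$130,000.16 = C$17,550.02…
Interest: C$130,000.16 × ((1 + 0.00055)^270 − 1) = C$130,000.16 × 0.16004544… = C$20,805.9329…
Total = C$130,000.16 + C$17,550.0216 + C$20,805.9329… = C$168,356.11

C$168,356.11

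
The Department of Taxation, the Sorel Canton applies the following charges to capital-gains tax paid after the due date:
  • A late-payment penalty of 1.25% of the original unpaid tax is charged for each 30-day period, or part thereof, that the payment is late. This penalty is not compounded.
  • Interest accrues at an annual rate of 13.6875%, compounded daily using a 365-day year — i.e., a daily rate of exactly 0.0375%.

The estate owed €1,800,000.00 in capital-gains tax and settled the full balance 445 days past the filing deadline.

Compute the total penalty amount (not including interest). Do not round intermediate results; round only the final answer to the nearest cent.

€337,500.00

Penalty periods: ⌈445/30⌉ = 15; penalty = 15 × 1.25% × €1,800,000.00 = €337,500.00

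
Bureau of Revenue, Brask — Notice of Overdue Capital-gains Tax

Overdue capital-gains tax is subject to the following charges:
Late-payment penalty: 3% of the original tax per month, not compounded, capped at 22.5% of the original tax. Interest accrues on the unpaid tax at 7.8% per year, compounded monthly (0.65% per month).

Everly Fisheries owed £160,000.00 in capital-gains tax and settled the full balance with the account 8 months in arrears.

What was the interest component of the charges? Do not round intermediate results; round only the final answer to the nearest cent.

Interest: £160,000.00 × ((1 + 0.0065)^8 − 1) = £160,000.00 × 0.0531985… = £8,511.7607…

£8,511.76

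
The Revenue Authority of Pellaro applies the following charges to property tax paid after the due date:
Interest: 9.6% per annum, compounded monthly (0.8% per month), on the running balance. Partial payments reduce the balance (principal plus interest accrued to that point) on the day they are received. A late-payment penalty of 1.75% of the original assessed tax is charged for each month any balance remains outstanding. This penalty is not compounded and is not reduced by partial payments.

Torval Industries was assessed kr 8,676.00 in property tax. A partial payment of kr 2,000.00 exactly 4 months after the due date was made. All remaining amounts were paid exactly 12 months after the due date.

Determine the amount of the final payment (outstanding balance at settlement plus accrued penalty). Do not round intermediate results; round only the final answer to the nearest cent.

kr 9,236.86

Balance at month 4: kr 8,676.0000 × (1 + 0.008)^4 = kr 8,956.9814…
After kr 2,000.00 payment: kr 8,956.9814… − kr 2,000.00 = kr 6,956.9814…
Balance at month 12: kr 6,956.9814… × (1 + 0.008)^8 = kr 7,414.8966…
Penalty: 12 × 1.75% × kr 8,676.00 = kr 1,821.96
Final settlement = outstanding balance + penalty = kr 7,414.8966… + kr 1,821.96 = kr 9,236.86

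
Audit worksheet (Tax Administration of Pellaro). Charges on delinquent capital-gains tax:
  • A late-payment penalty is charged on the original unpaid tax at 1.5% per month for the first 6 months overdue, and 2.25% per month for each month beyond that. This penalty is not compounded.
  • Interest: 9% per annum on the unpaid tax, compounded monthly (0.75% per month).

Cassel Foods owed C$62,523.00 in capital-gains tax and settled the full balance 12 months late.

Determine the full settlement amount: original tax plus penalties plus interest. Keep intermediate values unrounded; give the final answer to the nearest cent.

Penalty, months 1–6: 6 × 1.5% × C$62,523.00 = C$5,627.07
Penalty, months 7–12: 6 × 2.25% × C$62,523.00 = C$8,440.61…
Interest: C$62,523.00 × ((1 + 0.0075)^12 − 1) = C$62,523.00 × 0.0938069… = C$5,865.0887…
Total = C$62,523.00 + C$14,067.6750 + C$5,865.0887… = C$82,455.76

C$82,455.76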